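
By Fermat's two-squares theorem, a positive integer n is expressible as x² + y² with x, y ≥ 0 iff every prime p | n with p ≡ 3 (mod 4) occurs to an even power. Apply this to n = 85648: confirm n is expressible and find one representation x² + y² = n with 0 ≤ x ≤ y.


Step 1: Factor n = 85648 = 2^4 · 53 · 101.
Step 2: Check the mod-4 condition on each prime factor: 2 = 2 (special); 53 ≡ 1 (mod 4), exponent 1; 101 ≡ 1 (mod 4), exponent 1.
All primes ≡ 3 (mod 4) appear to even exponent (or don't appear), so by the two-squares theorem n IS expressible as a sum of two squares.
Step 3: Build a representation. Group n = k² · m with k = 4 and m = 53 · 101 = 5353 (a product of primes ≡ 1 (mod 4)); a representation of m scales to one of n via (k·x)² + (k·y)² = k²(x² + y²). Each prime p ≡ 1 (mod 4) is itself a sum of two squares; find a² by testing p − a² for a perfect square:
  53: 53 − 1² = 52, 53 − 2² = 49 = 7² ⇒ 53 = 2² + 7².
  101: 101 − 1² = 100 = 10² ⇒ 101 = 1² + 10².
  Combine using the Brahmagupta–Fibonacci identity (a² + b²)(c² + d²) = (ac − bd)² + (ad + bc)² = (ac + bd)² + (ad − bc)²:
  53 · 101 = 5353: from (2² + 7²)(1² + 10²), take (2·1 − 7·10, 2·10 + 7·1) = (2 − 70, 20 + 7) = (-68, 27); dropping signs (only squares matter) gives (68, 27); check 68² + 27² = 4624 + 729 = 5353 ✓.
  Scale by k = 4: (4·68, 4·27) = (272, 108).
Step 4: Order so x ≤ y and verify: 108² + 272² = 11664 + 73984 = 85648 = n. ✓

n = 85648 = 108² + 272² (one valid representation with x ≤ y).


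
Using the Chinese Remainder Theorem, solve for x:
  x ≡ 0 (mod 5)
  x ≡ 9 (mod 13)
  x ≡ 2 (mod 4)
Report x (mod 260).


Moduli 5, 13, 4 are pairwise coprime; by CRT there is a unique solution modulo M = 5 · 13 · 4 = 260.
Solve pairwise, accumulating the modulus:
  Start with x ≡ 0 (mod 5).
  Combine with x ≡ 9 (mod 13): since gcd(5, 13) = 1, we get a unique residue mod 65.
    Write x = 0 + 5·t and substitute into x ≡ 9 (mod 13): 5·t ≡ 9 − 0 = 9 (mod 13).
    The inverse of 5 mod 13 is 8 (since 5·8 = 40 = 3·13 + 1), so t ≡ 8·9 = 72 ≡ 7 (mod 13).
    Then x = 0 + 5·7 = 35, valid modulo lcm(5, 13) = 65: x ≡ 35 (mod 65).
  Combine with x ≡ 2 (mod 4): since gcd(65, 4) = 1, we get a unique residue mod 260.
    Write x = 35 + 65·t and substitute into x ≡ 2 (mod 4): 65·t ≡ 2 − 35 = -33 (mod 4).
    Reduce coefficients mod 4: 1·t ≡ 3 (mod 4).
    So t ≡ 3 (mod 4).
    Then x = 35 + 65·3 = 230, valid modulo lcm(65, 4) = 260: x ≡ 230 (mod 260).
Verify: 230 mod 5 = 0 ✓, 230 mod 13 = 9 ✓, 230 mod 4 = 2 ✓.

x ≡ 230 (mod 260).


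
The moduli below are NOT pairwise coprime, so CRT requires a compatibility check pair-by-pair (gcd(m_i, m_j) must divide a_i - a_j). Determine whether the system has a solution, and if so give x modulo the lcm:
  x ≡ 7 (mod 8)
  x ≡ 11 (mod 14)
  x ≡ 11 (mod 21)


Moduli 8, 14, 21 are not pairwise coprime, so CRT works modulo lcm(m_i) when all pairwise compatibility conditions hold.
Pairwise compatibility: gcd(m_i, m_j) must divide a_i - a_j for every pair.
Merge one congruence at a time:
  Start: x ≡ 7 (mod 8).
  Combine with x ≡ 11 (mod 14): gcd(8, 14) = 2; 11 - 7 = 4, which IS divisible by 2, so compatible.
    Write x = 7 + 8·t and substitute into x ≡ 11 (mod 14): 8·t ≡ 11 − 7 = 4 (mod 14).
    Divide the congruence (and modulus) by g = 2: 4·t ≡ 2 (mod 7).
    The inverse of 4 mod 7 is 2 (since 4·2 = 8 = 1·7 + 1), so t ≡ 2·2 = 4 ≡ 4 (mod 7).
    Then x = 7 + 8·4 = 39, valid modulo lcm(8, 14) = 56: x ≡ 39 (mod 56).
  Combine with x ≡ 11 (mod 21): gcd(56, 21) = 7; 11 - 39 = -28, which IS divisible by 7, so compatible.
    Write x = 39 + 56·t and substitute into x ≡ 11 (mod 21): 56·t ≡ 11 − 39 = -28 (mod 21).
    Divide the congruence (and modulus) by g = 7: 8·t ≡ -4 (mod 3).
    Reduce coefficients mod 3: 2·t ≡ 2 (mod 3).
    The inverse of 2 mod 3 is 2 (since 2·2 = 4 = 1·3 + 1), so t ≡ 2·2 = 4 ≡ 1 (mod 3).
    Then x = 39 + 56·1 = 95, valid modulo lcm(56, 21) = 168: x ≡ 95 (mod 168).
Verify: 95 mod 8 = 7, 95 mod 14 = 11, 95 mod 21 = 11.

x ≡ 95 (mod 168).


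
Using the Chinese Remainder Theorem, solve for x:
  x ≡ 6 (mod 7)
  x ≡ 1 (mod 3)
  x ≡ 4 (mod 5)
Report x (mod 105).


Moduli 7, 3, 5 are pairwise coprime; by CRT there is a unique solution modulo M = 7 · 3 · 5 = 105.
Solve pairwise, accumulating the modulus:
  Start with x ≡ 6 (mod 7).
  Combine with x ≡ 1 (mod 3): since gcd(7, 3) = 1, we get a unique residue mod 21.
    Write x = 6 + 7·t and substitute into x ≡ 1 (mod 3): 7·t ≡ 1 − 6 = -5 (mod 3).
    Reduce coefficients mod 3: 1·t ≡ 1 (mod 3).
    So t ≡ 1 (mod 3).
    Then x = 6 + 7·1 = 13, valid modulo lcm(7, 3) = 21: x ≡ 13 (mod 21).
  Combine with x ≡ 4 (mod 5): since gcd(21, 5) = 1, we get a unique residue mod 105.
    Write x = 13 + 21·t and substitute into x ≡ 4 (mod 5): 21·t ≡ 4 − 13 = -9 (mod 5).
    Reduce coefficients mod 5: 1·t ≡ 1 (mod 5).
    So t ≡ 1 (mod 5).
    Then x = 13 + 21·1 = 34, valid modulo lcm(21, 5) = 105: x ≡ 34 (mod 105).
Verify: 34 mod 7 = 6 ✓, 34 mod 3 = 1 ✓, 34 mod 5 = 4 ✓.

x ≡ 34 (mod 105).


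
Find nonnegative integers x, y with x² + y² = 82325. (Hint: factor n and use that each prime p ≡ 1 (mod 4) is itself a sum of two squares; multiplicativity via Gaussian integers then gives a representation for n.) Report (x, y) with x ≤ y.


Step 1: Factor n = 82325 = 5^2 · 37 · 89.
Step 2: Check the mod-4 condition on each prime factor: 5 ≡ 1 (mod 4), exponent 2; 37 ≡ 1 (mod 4), exponent 1; 89 ≡ 1 (mod 4), exponent 1.
All primes ≡ 3 (mod 4) appear to even exponent (or don't appear), so by the two-squares theorem n IS expressible as a sum of two squares.
Step 3: Build a representation. Group n = k² · m with k = 5 and m = 37 · 89 = 3293 (a product of primes ≡ 1 (mod 4)); a representation of m scales to one of n via (k·x)² + (k·y)² = k²(x² + y²). Each prime p ≡ 1 (mod 4) is itself a sum of two squares; find a² by testing p − a² for a perfect square:
  37: 37 − 1² = 36 = 6² ⇒ 37 = 1² + 6².
  89: 89 − 1² = 88, 89 − 2² = 85, 89 − 3² = 80, 89 − 4² = 73, 89 − 5² = 64 = 8² ⇒ 89 = 5² + 8².
  Combine using the Brahmagupta–Fibonacci identity (a² + b²)(c² + d²) = (ac − bd)² + (ad + bc)² = (ac + bd)² + (ad − bc)²:
  37 · 89 = 3293: from (1² + 6²)(5² + 8²), take (1·5 − 6·8, 1·8 + 6·5) = (5 − 48, 8 + 30) = (-43, 38); dropping signs (only squares matter) gives (43, 38); check 43² + 38² = 1849 + 1444 = 3293 ✓.
  Scale by k = 5: (5·43, 5·38) = (215, 190).
Step 4: Order so x ≤ y and verify: 190² + 215² = 36100 + 46225 = 82325 = n. ✓

n = 82325 = 190² + 215² (one valid representation with x ≤ y).


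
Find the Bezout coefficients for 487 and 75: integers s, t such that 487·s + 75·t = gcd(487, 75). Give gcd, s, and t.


Euclidean algorithm on (487, 75) — divide until remainder is 0:
  487 = 6 · 75 + 37
  75 = 2 · 37 + 1
  37 = 37 · 1 + 0
gcd(487, 75) = 1.
Track Bezout coefficients alongside the remainders: start with r₀ = 487 = a·1 + b·0 (s = 1, t = 0) and r₁ = 75 = a·0 + b·1 (s = 0, t = 1); each new remainder r_{k+1} = r_{k-1} − q_k·r_k inherits s_{k+1} = s_{k-1} − q_k·s_k, t_{k+1} = t_{k-1} − q_k·t_k, so r_k = a·s_k + b·t_k at every step:
  q = 6: r = 37, s = 1 − 6·0 = 1, t = 0 − 6·1 = -6  (check: 487·1 + 75·(-6) = 37)
  q = 2: r = 1, s = 0 − 2·1 = -2, t = 1 − 2·(-6) = 13  (check: 487·(-2) + 75·13 = 1)
The row with r = 1 (the gcd) gives the Bezout coefficients s = -2, t = 13.
Result: 487 · (-2) + 75 · (13) = 1.

gcd(487, 75) = 1; s = -2, t = 13 (check: 487·(-2) + 75·13 = 1).


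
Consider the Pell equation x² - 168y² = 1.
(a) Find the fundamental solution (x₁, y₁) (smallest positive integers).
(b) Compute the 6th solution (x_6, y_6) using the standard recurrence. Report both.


Step 1: Find the fundamental solution (x₁, y₁) of x² - 168y² = 1.
  Expand √168 as a continued fraction. a₀ = ⌊√168⌋ = 12; iterate m_{k+1} = d_k·a_k − m_k, d_{k+1} = (168 − m_{k+1}²)/d_k, a_{k+1} = ⌊(a₀ + m_{k+1})/d_{k+1}⌋ (starting m₀ = 0, d₀ = 1), with convergents p_k = a_k·p_{k-1} + p_{k-2}, q_k = a_k·q_{k-1} + q_{k-2} (p₋₁ = 1, q₋₁ = 0):
  k = 0: a₀ = 12; p₀/q₀ = 12/1; p₀² − 168·q₀² = 144 − 168 = -24.
  k = 1: m = 12, d = 24, a = ⌊(12 + 12)/24⌋ = 1; p/q = (1·12 + 1)/(1·1 + 0) = 13/1; p² − 168·q² = 169 − 168 = 1.
  The first convergent with p² − 168·q² = 1 gives the fundamental solution (x₁, y₁) = (13, 1).
Step 2: Apply the recurrence (x_{n+1}, y_{n+1}) = (x₁x_n + 168y₁y_n, x₁y_n + y₁x_n) repeatedly.
  From (x_1, y_1) = (13, 1): x_2 = 13·13 + 168·1·1 = 337; y_2 = 13·1 + 1·13 = 26.
  From (x_2, y_2) = (337, 26): x_3 = 13·337 + 168·1·26 = 8749; y_3 = 13·26 + 1·337 = 675.
  From (x_3, y_3) = (8749, 675): x_4 = 13·8749 + 168·1·675 = 227137; y_4 = 13·675 + 1·8749 = 17524.
  From (x_4, y_4) = (227137, 17524): x_5 = 13·227137 + 168·1·17524 = 5896813; y_5 = 13·17524 + 1·227137 = 454949.
  From (x_5, y_5) = (5896813, 454949): x_6 = 13·5896813 + 168·1·454949 = 153090001; y_6 = 13·454949 + 1·5896813 = 11811150.
Step 3: Verify x_6² - 168·y_6² = 23436548406180001 - 23436548406180000 = 1 (should be 1). ✓

(x_1, y_1) = (13, 1); (x_6, y_6) = (153090001, 11811150).


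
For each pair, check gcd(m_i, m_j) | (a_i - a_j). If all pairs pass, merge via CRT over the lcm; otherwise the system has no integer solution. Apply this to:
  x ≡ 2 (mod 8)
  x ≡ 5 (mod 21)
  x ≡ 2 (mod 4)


Moduli 8, 21, 4 are not pairwise coprime, so CRT works modulo lcm(m_i) when all pairwise compatibility conditions hold.
Pairwise compatibility: gcd(m_i, m_j) must divide a_i - a_j for every pair.
Merge one congruence at a time:
  Start: x ≡ 2 (mod 8).
  Combine with x ≡ 5 (mod 21): gcd(8, 21) = 1; 5 - 2 = 3, which IS divisible by 1, so compatible.
    Write x = 2 + 8·t and substitute into x ≡ 5 (mod 21): 8·t ≡ 5 − 2 = 3 (mod 21).
    The inverse of 8 mod 21 is 8 (since 8·8 = 64 = 3·21 + 1), so t ≡ 8·3 = 24 ≡ 3 (mod 21).
    Then x = 2 + 8·3 = 26, valid modulo lcm(8, 21) = 168: x ≡ 26 (mod 168).
  Combine with x ≡ 2 (mod 4): gcd(168, 4) = 4; 2 - 26 = -24, which IS divisible by 4, so compatible.
    Write x = 26 + 168·t and substitute into x ≡ 2 (mod 4): 168·t ≡ 2 − 26 = -24 (mod 4).
    Divide the congruence (and modulus) by g = 4: 42·t ≡ -6 (mod 1).
    Modulo 1 every t works; take t = 0.
    Then x = 26 + 168·0 = 26, valid modulo lcm(168, 4) = 168: x ≡ 26 (mod 168).
Verify: 26 mod 8 = 2, 26 mod 21 = 5, 26 mod 4 = 2.

x ≡ 26 (mod 168).


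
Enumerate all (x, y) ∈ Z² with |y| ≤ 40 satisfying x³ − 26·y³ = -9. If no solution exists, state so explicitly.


The equation is x³ - 26y³ = -9. For fixed y, x³ = 26·y³ − 9, so a solution requires the RHS to be a perfect cube.
Strategy: iterate y from -40 to 40, compute RHS = 26·y³ − 9, and check whether it is a (positive or negative) perfect cube.
Check small values of y:
  y = 0: RHS = -9 is not a perfect cube.
  y = 1: RHS = 17 is not a perfect cube.
  y = -1: RHS = -35 is not a perfect cube.
  y = 2: RHS = 199 is not a perfect cube.
  y = -2: RHS = -217 is not a perfect cube.
  y = 3: RHS = 693 is not a perfect cube.
  y = -3: RHS = -711 is not a perfect cube.
Continuing the search up to |y| = 40 finds no solutions either.
No (x, y) in the scanned range satisfies the equation.

No integer solutions with |y| ≤ 40.


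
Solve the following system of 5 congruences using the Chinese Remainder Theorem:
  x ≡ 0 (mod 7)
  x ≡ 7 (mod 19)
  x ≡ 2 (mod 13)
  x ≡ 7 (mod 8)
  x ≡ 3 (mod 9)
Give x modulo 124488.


Product of moduli M = 7 · 19 · 13 · 8 · 9 = 124488.
Merge one congruence at a time:
  Start: x ≡ 0 (mod 7).
  Combine with x ≡ 7 (mod 19); new modulus lcm = 133.
    Write x = 0 + 7·t and substitute into x ≡ 7 (mod 19): 7·t ≡ 7 − 0 = 7 (mod 19).
    The inverse of 7 mod 19 is 11 (since 7·11 = 77 = 4·19 + 1), so t ≡ 11·7 = 77 ≡ 1 (mod 19).
    Then x = 0 + 7·1 = 7, valid modulo lcm(7, 19) = 133: x ≡ 7 (mod 133).
  Combine with x ≡ 2 (mod 13); new modulus lcm = 1729.
    Write x = 7 + 133·t and substitute into x ≡ 2 (mod 13): 133·t ≡ 2 − 7 = -5 (mod 13).
    Reduce coefficients mod 13: 3·t ≡ 8 (mod 13).
    The inverse of 3 mod 13 is 9 (since 3·9 = 27 = 2·13 + 1), so t ≡ 9·8 = 72 ≡ 7 (mod 13).
    Then x = 7 + 133·7 = 938, valid modulo lcm(133, 13) = 1729: x ≡ 938 (mod 1729).
  Combine with x ≡ 7 (mod 8); new modulus lcm = 13832.
    Write x = 938 + 1729·t and substitute into x ≡ 7 (mod 8): 1729·t ≡ 7 − 938 = -931 (mod 8).
    Reduce coefficients mod 8: 1·t ≡ 5 (mod 8).
    So t ≡ 5 (mod 8).
    Then x = 938 + 1729·5 = 9583, valid modulo lcm(1729, 8) = 13832: x ≡ 9583 (mod 13832).
  Combine with x ≡ 3 (mod 9); new modulus lcm = 124488.
    Write x = 9583 + 13832·t and substitute into x ≡ 3 (mod 9): 13832·t ≡ 3 − 9583 = -9580 (mod 9).
    Reduce coefficients mod 9: 8·t ≡ 5 (mod 9).
    The inverse of 8 mod 9 is 8 (since 8·8 = 64 = 7·9 + 1), so t ≡ 8·5 = 40 ≡ 4 (mod 9).
    Then x = 9583 + 13832·4 = 64911, valid modulo lcm(13832, 9) = 124488: x ≡ 64911 (mod 124488).
Verify against each original: 64911 mod 7 = 0, 64911 mod 19 = 7, 64911 mod 13 = 2, 64911 mod 8 = 7, 64911 mod 9 = 3.

x ≡ 64911 (mod 124488).


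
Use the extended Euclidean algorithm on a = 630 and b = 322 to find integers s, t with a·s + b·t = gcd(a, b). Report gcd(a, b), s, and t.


Euclidean algorithm on (630, 322) — divide until remainder is 0:
  630 = 1 · 322 + 308
  322 = 1 · 308 + 14
  308 = 22 · 14 + 0
gcd(630, 322) = 14.
Track Bezout coefficients alongside the remainders: start with r₀ = 630 = a·1 + b·0 (s = 1, t = 0) and r₁ = 322 = a·0 + b·1 (s = 0, t = 1); each new remainder r_{k+1} = r_{k-1} − q_k·r_k inherits s_{k+1} = s_{k-1} − q_k·s_k, t_{k+1} = t_{k-1} − q_k·t_k, so r_k = a·s_k + b·t_k at every step:
  q = 1: r = 308, s = 1 − 1·0 = 1, t = 0 − 1·1 = -1  (check: 630·1 + 322·(-1) = 308)
  q = 1: r = 14, s = 0 − 1·1 = -1, t = 1 − 1·(-1) = 2  (check: 630·(-1) + 322·2 = 14)
The row with r = 14 (the gcd) gives the Bezout coefficients s = -1, t = 2.
Result: 630 · (-1) + 322 · (2) = 14.

gcd(630, 322) = 14; s = -1, t = 2 (check: 630·(-1) + 322·2 = 14).


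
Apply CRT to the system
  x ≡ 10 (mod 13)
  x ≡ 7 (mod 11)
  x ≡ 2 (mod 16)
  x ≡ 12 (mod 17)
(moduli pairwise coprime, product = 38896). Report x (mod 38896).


Product of moduli M = 13 · 11 · 16 · 17 = 38896.
Merge one congruence at a time:
  Start: x ≡ 10 (mod 13).
  Combine with x ≡ 7 (mod 11); new modulus lcm = 143.
    Write x = 10 + 13·t and substitute into x ≡ 7 (mod 11): 13·t ≡ 7 − 10 = -3 (mod 11).
    Reduce coefficients mod 11: 2·t ≡ 8 (mod 11).
    The inverse of 2 mod 11 is 6 (since 2·6 = 12 = 1·11 + 1), so t ≡ 6·8 = 48 ≡ 4 (mod 11).
    Then x = 10 + 13·4 = 62, valid modulo lcm(13, 11) = 143: x ≡ 62 (mod 143).
  Combine with x ≡ 2 (mod 16); new modulus lcm = 2288.
    Write x = 62 + 143·t and substitute into x ≡ 2 (mod 16): 143·t ≡ 2 − 62 = -60 (mod 16).
    Reduce coefficients mod 16: 15·t ≡ 4 (mod 16).
    The inverse of 15 mod 16 is 15 (since 15·15 = 225 = 14·16 + 1), so t ≡ 15·4 = 60 ≡ 12 (mod 16).
    Then x = 62 + 143·12 = 1778, valid modulo lcm(143, 16) = 2288: x ≡ 1778 (mod 2288).
  Combine with x ≡ 12 (mod 17); new modulus lcm = 38896.
    Write x = 1778 + 2288·t and substitute into x ≡ 12 (mod 17): 2288·t ≡ 12 − 1778 = -1766 (mod 17).
    Reduce coefficients mod 17: 10·t ≡ 2 (mod 17).
    The inverse of 10 mod 17 is 12 (since 10·12 = 120 = 7·17 + 1), so t ≡ 12·2 = 24 ≡ 7 (mod 17).
    Then x = 1778 + 2288·7 = 17794, valid modulo lcm(2288, 17) = 38896: x ≡ 17794 (mod 38896).
Verify against each original: 17794 mod 13 = 10, 17794 mod 11 = 7, 17794 mod 16 = 2, 17794 mod 17 = 12.

x ≡ 17794 (mod 38896).


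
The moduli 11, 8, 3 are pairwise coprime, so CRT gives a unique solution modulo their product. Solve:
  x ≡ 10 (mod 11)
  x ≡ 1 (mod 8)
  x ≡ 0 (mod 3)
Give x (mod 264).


Moduli 11, 8, 3 are pairwise coprime; by CRT there is a unique solution modulo M = 11 · 8 · 3 = 264.
Solve pairwise, accumulating the modulus:
  Start with x ≡ 10 (mod 11).
  Combine with x ≡ 1 (mod 8): since gcd(11, 8) = 1, we get a unique residue mod 88.
    Write x = 10 + 11·t and substitute into x ≡ 1 (mod 8): 11·t ≡ 1 − 10 = -9 (mod 8).
    Reduce coefficients mod 8: 3·t ≡ 7 (mod 8).
    The inverse of 3 mod 8 is 3 (since 3·3 = 9 = 1·8 + 1), so t ≡ 3·7 = 21 ≡ 5 (mod 8).
    Then x = 10 + 11·5 = 65, valid modulo lcm(11, 8) = 88: x ≡ 65 (mod 88).
  Combine with x ≡ 0 (mod 3): since gcd(88, 3) = 1, we get a unique residue mod 264.
    Write x = 65 + 88·t and substitute into x ≡ 0 (mod 3): 88·t ≡ 0 − 65 = -65 (mod 3).
    Reduce coefficients mod 3: 1·t ≡ 1 (mod 3).
    So t ≡ 1 (mod 3).
    Then x = 65 + 88·1 = 153, valid modulo lcm(88, 3) = 264: x ≡ 153 (mod 264).
Verify: 153 mod 11 = 10 ✓, 153 mod 8 = 1 ✓, 153 mod 3 = 0 ✓.

x ≡ 153 (mod 264).


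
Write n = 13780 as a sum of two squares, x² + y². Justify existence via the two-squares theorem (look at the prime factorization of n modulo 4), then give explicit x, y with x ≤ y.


Step 1: Factor n = 13780 = 2^2 · 5 · 13 · 53.
Step 2: Check the mod-4 condition on each prime factor: 2 = 2 (special); 5 ≡ 1 (mod 4), exponent 1; 13 ≡ 1 (mod 4), exponent 1; 53 ≡ 1 (mod 4), exponent 1.
All primes ≡ 3 (mod 4) appear to even exponent (or don't appear), so by the two-squares theorem n IS expressible as a sum of two squares.
Step 3: Build a representation. Group n = k² · m with k = 2 and m = 5 · 13 · 53 = 3445 (a product of primes ≡ 1 (mod 4)); a representation of m scales to one of n via (k·x)² + (k·y)² = k²(x² + y²). Each prime p ≡ 1 (mod 4) is itself a sum of two squares; find a² by testing p − a² for a perfect square:
  5: 5 − 1² = 4 = 2² ⇒ 5 = 1² + 2².
  13: 13 − 1² = 12, 13 − 2² = 9 = 3² ⇒ 13 = 2² + 3².
  53: 53 − 1² = 52, 53 − 2² = 49 = 7² ⇒ 53 = 2² + 7².
  Combine using the Brahmagupta–Fibonacci identity (a² + b²)(c² + d²) = (ac − bd)² + (ad + bc)² = (ac + bd)² + (ad − bc)²:
  5 · 13 = 65: from (1² + 2²)(2² + 3²), take (1·2 − 2·3, 1·3 + 2·2) = (2 − 6, 3 + 4) = (-4, 7); dropping signs (only squares matter) gives (4, 7); check 4² + 7² = 16 + 49 = 65 ✓.
  65 · 53 = 3445: from (4² + 7²)(2² + 7²), take (4·2 − 7·7, 4·7 + 7·2) = (8 − 49, 28 + 14) = (-41, 42); dropping signs (only squares matter) gives (41, 42); check 41² + 42² = 1681 + 1764 = 3445 ✓.
  Scale by k = 2: (2·41, 2·42) = (82, 84).
Step 4: Order so x ≤ y and verify: 82² + 84² = 6724 + 7056 = 13780 = n. ✓

n = 13780 = 82² + 84² (one valid representation with x ≤ y).


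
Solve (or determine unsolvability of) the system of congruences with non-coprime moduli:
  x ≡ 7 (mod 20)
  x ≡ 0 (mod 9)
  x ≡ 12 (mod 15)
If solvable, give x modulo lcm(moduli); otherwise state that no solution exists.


Moduli 20, 9, 15 are not pairwise coprime, so CRT works modulo lcm(m_i) when all pairwise compatibility conditions hold.
Pairwise compatibility: gcd(m_i, m_j) must divide a_i - a_j for every pair.
Merge one congruence at a time:
  Start: x ≡ 7 (mod 20).
  Combine with x ≡ 0 (mod 9): gcd(20, 9) = 1; 0 - 7 = -7, which IS divisible by 1, so compatible.
    Write x = 7 + 20·t and substitute into x ≡ 0 (mod 9): 20·t ≡ 0 − 7 = -7 (mod 9).
    Reduce coefficients mod 9: 2·t ≡ 2 (mod 9).
    The inverse of 2 mod 9 is 5 (since 2·5 = 10 = 1·9 + 1), so t ≡ 5·2 = 10 ≡ 1 (mod 9).
    Then x = 7 + 20·1 = 27, valid modulo lcm(20, 9) = 180: x ≡ 27 (mod 180).
  Combine with x ≡ 12 (mod 15): gcd(180, 15) = 15; 12 - 27 = -15, which IS divisible by 15, so compatible.
    Write x = 27 + 180·t and substitute into x ≡ 12 (mod 15): 180·t ≡ 12 − 27 = -15 (mod 15).
    Divide the congruence (and modulus) by g = 15: 12·t ≡ -1 (mod 1).
    Modulo 1 every t works; take t = 0.
    Then x = 27 + 180·0 = 27, valid modulo lcm(180, 15) = 180: x ≡ 27 (mod 180).
Verify: 27 mod 20 = 7, 27 mod 9 = 0, 27 mod 15 = 12.

x ≡ 27 (mod 180).


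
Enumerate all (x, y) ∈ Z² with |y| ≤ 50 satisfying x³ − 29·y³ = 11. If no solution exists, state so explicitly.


The equation is x³ - 29y³ = 11. For fixed y, x³ = 29·y³ + 11, so a solution requires the RHS to be a perfect cube.
Strategy: iterate y from -50 to 50, compute RHS = 29·y³ + 11, and check whether it is a (positive or negative) perfect cube.
Check small values of y:
  y = 0: RHS = 11 is not a perfect cube.
  y = 1: RHS = 40 is not a perfect cube.
  y = -1: RHS = -18 is not a perfect cube.
  y = 2: RHS = 243 is not a perfect cube.
  y = -2: RHS = -221 is not a perfect cube.
  y = 3: RHS = 794 is not a perfect cube.
  y = -3: RHS = -772 is not a perfect cube.
Continuing the search up to |y| = 50 finds no solutions either.
No (x, y) in the scanned range satisfies the equation.

No integer solutions with |y| ≤ 50.


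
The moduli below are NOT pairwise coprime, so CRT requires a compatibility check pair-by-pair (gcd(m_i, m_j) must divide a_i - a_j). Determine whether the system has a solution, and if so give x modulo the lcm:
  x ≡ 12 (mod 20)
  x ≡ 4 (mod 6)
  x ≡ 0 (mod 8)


Moduli 20, 6, 8 are not pairwise coprime, so CRT works modulo lcm(m_i) when all pairwise compatibility conditions hold.
Pairwise compatibility: gcd(m_i, m_j) must divide a_i - a_j for every pair.
Merge one congruence at a time:
  Start: x ≡ 12 (mod 20).
  Combine with x ≡ 4 (mod 6): gcd(20, 6) = 2; 4 - 12 = -8, which IS divisible by 2, so compatible.
    Write x = 12 + 20·t and substitute into x ≡ 4 (mod 6): 20·t ≡ 4 − 12 = -8 (mod 6).
    Divide the congruence (and modulus) by g = 2: 10·t ≡ -4 (mod 3).
    Reduce coefficients mod 3: 1·t ≡ 2 (mod 3).
    So t ≡ 2 (mod 3).
    Then x = 12 + 20·2 = 52, valid modulo lcm(20, 6) = 60: x ≡ 52 (mod 60).
  Combine with x ≡ 0 (mod 8): gcd(60, 8) = 4; 0 - 52 = -52, which IS divisible by 4, so compatible.
    Write x = 52 + 60·t and substitute into x ≡ 0 (mod 8): 60·t ≡ 0 − 52 = -52 (mod 8).
    Divide the congruence (and modulus) by g = 4: 15·t ≡ -13 (mod 2).
    Reduce coefficients mod 2: 1·t ≡ 1 (mod 2).
    So t ≡ 1 (mod 2).
    Then x = 52 + 60·1 = 112, valid modulo lcm(60, 8) = 120: x ≡ 112 (mod 120).
Verify: 112 mod 20 = 12, 112 mod 6 = 4, 112 mod 8 = 0.

x ≡ 112 (mod 120).


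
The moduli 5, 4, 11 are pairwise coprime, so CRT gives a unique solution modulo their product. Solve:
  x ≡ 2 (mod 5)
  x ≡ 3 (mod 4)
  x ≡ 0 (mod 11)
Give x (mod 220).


Moduli 5, 4, 11 are pairwise coprime; by CRT there is a unique solution modulo M = 5 · 4 · 11 = 220.
Solve pairwise, accumulating the modulus:
  Start with x ≡ 2 (mod 5).
  Combine with x ≡ 3 (mod 4): since gcd(5, 4) = 1, we get a unique residue mod 20.
    Write x = 2 + 5·t and substitute into x ≡ 3 (mod 4): 5·t ≡ 3 − 2 = 1 (mod 4).
    Reduce coefficients mod 4: 1·t ≡ 1 (mod 4).
    So t ≡ 1 (mod 4).
    Then x = 2 + 5·1 = 7, valid modulo lcm(5, 4) = 20: x ≡ 7 (mod 20).
  Combine with x ≡ 0 (mod 11): since gcd(20, 11) = 1, we get a unique residue mod 220.
    Write x = 7 + 20·t and substitute into x ≡ 0 (mod 11): 20·t ≡ 0 − 7 = -7 (mod 11).
    Reduce coefficients mod 11: 9·t ≡ 4 (mod 11).
    The inverse of 9 mod 11 is 5 (since 9·5 = 45 = 4·11 + 1), so t ≡ 5·4 = 20 ≡ 9 (mod 11).
    Then x = 7 + 20·9 = 187, valid modulo lcm(20, 11) = 220: x ≡ 187 (mod 220).
Verify: 187 mod 5 = 2 ✓, 187 mod 4 = 3 ✓, 187 mod 11 = 0 ✓.

x ≡ 187 (mod 220).


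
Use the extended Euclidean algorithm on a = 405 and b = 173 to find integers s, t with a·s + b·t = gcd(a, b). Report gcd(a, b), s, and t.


Euclidean algorithm on (405, 173) — divide until remainder is 0:
  405 = 2 · 173 + 59
  173 = 2 · 59 + 55
  59 = 1 · 55 + 4
  55 = 13 · 4 + 3
  4 = 1 · 3 + 1
  3 = 3 · 1 + 0
gcd(405, 173) = 1.
Track Bezout coefficients alongside the remainders: start with r₀ = 405 = a·1 + b·0 (s = 1, t = 0) and r₁ = 173 = a·0 + b·1 (s = 0, t = 1); each new remainder r_{k+1} = r_{k-1} − q_k·r_k inherits s_{k+1} = s_{k-1} − q_k·s_k, t_{k+1} = t_{k-1} − q_k·t_k, so r_k = a·s_k + b·t_k at every step:
  q = 2: r = 59, s = 1 − 2·0 = 1, t = 0 − 2·1 = -2  (check: 405·1 + 173·(-2) = 59)
  q = 2: r = 55, s = 0 − 2·1 = -2, t = 1 − 2·(-2) = 5  (check: 405·(-2) + 173·5 = 55)
  q = 1: r = 4, s = 1 − 1·(-2) = 3, t = -2 − 1·5 = -7  (check: 405·3 + 173·(-7) = 4)
  q = 13: r = 3, s = -2 − 13·3 = -41, t = 5 − 13·(-7) = 96  (check: 405·(-41) + 173·96 = 3)
  q = 1: r = 1, s = 3 − 1·(-41) = 44, t = -7 − 1·96 = -103  (check: 405·44 + 173·(-103) = 1)
The row with r = 1 (the gcd) gives the Bezout coefficients s = 44, t = -103.
Result: 405 · (44) + 173 · (-103) = 1.

gcd(405, 173) = 1; s = 44, t = -103 (check: 405·44 + 173·(-103) = 1).


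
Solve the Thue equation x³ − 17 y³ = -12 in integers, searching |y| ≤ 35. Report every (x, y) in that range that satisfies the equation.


The equation is x³ - 17y³ = -12. For fixed y, x³ = 17·y³ − 12, so a solution requires the RHS to be a perfect cube.
Strategy: iterate y from -35 to 35, compute RHS = 17·y³ − 12, and check whether it is a (positive or negative) perfect cube.
Check small values of y:
  y = 0: RHS = -12 is not a perfect cube.
  y = 1: RHS = 5 is not a perfect cube.
  y = -1: RHS = -29 is not a perfect cube.
  y = 2: RHS = 124 is not a perfect cube.
  y = -2: RHS = -148 is not a perfect cube.
  y = 3: RHS = 447 is not a perfect cube.
  y = -3: RHS = -471 is not a perfect cube.
Continuing the search up to |y| = 35 finds no solutions either.
No (x, y) in the scanned range satisfies the equation.

No integer solutions with |y| ≤ 35.


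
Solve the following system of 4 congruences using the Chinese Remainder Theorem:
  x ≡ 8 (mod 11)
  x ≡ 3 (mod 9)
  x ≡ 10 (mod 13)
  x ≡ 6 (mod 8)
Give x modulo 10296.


Product of moduli M = 11 · 9 · 13 · 8 = 10296.
Merge one congruence at a time:
  Start: x ≡ 8 (mod 11).
  Combine with x ≡ 3 (mod 9); new modulus lcm = 99.
    Write x = 8 + 11·t and substitute into x ≡ 3 (mod 9): 11·t ≡ 3 − 8 = -5 (mod 9).
    Reduce coefficients mod 9: 2·t ≡ 4 (mod 9).
    The inverse of 2 mod 9 is 5 (since 2·5 = 10 = 1·9 + 1), so t ≡ 5·4 = 20 ≡ 2 (mod 9).
    Then x = 8 + 11·2 = 30, valid modulo lcm(11, 9) = 99: x ≡ 30 (mod 99).
  Combine with x ≡ 10 (mod 13); new modulus lcm = 1287.
    Write x = 30 + 99·t and substitute into x ≡ 10 (mod 13): 99·t ≡ 10 − 30 = -20 (mod 13).
    Reduce coefficients mod 13: 8·t ≡ 6 (mod 13).
    The inverse of 8 mod 13 is 5 (since 8·5 = 40 = 3·13 + 1), so t ≡ 5·6 = 30 ≡ 4 (mod 13).
    Then x = 30 + 99·4 = 426, valid modulo lcm(99, 13) = 1287: x ≡ 426 (mod 1287).
  Combine with x ≡ 6 (mod 8); new modulus lcm = 10296.
    Write x = 426 + 1287·t and substitute into x ≡ 6 (mod 8): 1287·t ≡ 6 − 426 = -420 (mod 8).
    Reduce coefficients mod 8: 7·t ≡ 4 (mod 8).
    The inverse of 7 mod 8 is 7 (since 7·7 = 49 = 6·8 + 1), so t ≡ 7·4 = 28 ≡ 4 (mod 8).
    Then x = 426 + 1287·4 = 5574, valid modulo lcm(1287, 8) = 10296: x ≡ 5574 (mod 10296).
Verify against each original: 5574 mod 11 = 8, 5574 mod 9 = 3, 5574 mod 13 = 10, 5574 mod 8 = 6.

x ≡ 5574 (mod 10296).


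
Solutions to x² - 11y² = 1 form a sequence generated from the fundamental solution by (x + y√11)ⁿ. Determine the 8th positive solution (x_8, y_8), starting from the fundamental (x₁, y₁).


Step 1: Find the fundamental solution (x₁, y₁) of x² - 11y² = 1.
  Expand √11 as a continued fraction. a₀ = ⌊√11⌋ = 3; iterate m_{k+1} = d_k·a_k − m_k, d_{k+1} = (11 − m_{k+1}²)/d_k, a_{k+1} = ⌊(a₀ + m_{k+1})/d_{k+1}⌋ (starting m₀ = 0, d₀ = 1), with convergents p_k = a_k·p_{k-1} + p_{k-2}, q_k = a_k·q_{k-1} + q_{k-2} (p₋₁ = 1, q₋₁ = 0):
  k = 0: a₀ = 3; p₀/q₀ = 3/1; p₀² − 11·q₀² = 9 − 11 = -2.
  k = 1: m = 3, d = 2, a = ⌊(3 + 3)/2⌋ = 3; p/q = (3·3 + 1)/(3·1 + 0) = 10/3; p² − 11·q² = 100 − 99 = 1.
  The first convergent with p² − 11·q² = 1 gives the fundamental solution (x₁, y₁) = (10, 3).
Step 2: Apply the recurrence (x_{n+1}, y_{n+1}) = (x₁x_n + 11y₁y_n, x₁y_n + y₁x_n) repeatedly.
  From (x_1, y_1) = (10, 3): x_2 = 10·10 + 11·3·3 = 199; y_2 = 10·3 + 3·10 = 60.
  From (x_2, y_2) = (199, 60): x_3 = 10·199 + 11·3·60 = 3970; y_3 = 10·60 + 3·199 = 1197.
  From (x_3, y_3) = (3970, 1197): x_4 = 10·3970 + 11·3·1197 = 79201; y_4 = 10·1197 + 3·3970 = 23880.
  From (x_4, y_4) = (79201, 23880): x_5 = 10·79201 + 11·3·23880 = 1580050; y_5 = 10·23880 + 3·79201 = 476403.
  From (x_5, y_5) = (1580050, 476403): x_6 = 10·1580050 + 11·3·476403 = 31521799; y_6 = 10·476403 + 3·1580050 = 9504180.
  From (x_6, y_6) = (31521799, 9504180): x_7 = 10·31521799 + 11·3·9504180 = 628855930; y_7 = 10·9504180 + 3·31521799 = 189607197.
  From (x_7, y_7) = (628855930, 189607197): x_8 = 10·628855930 + 11·3·189607197 = 12545596801; y_8 = 10·189607197 + 3·628855930 = 3782639760.
Step 3: Verify x_8² - 11·y_8² = 157391999093261433601 - 157391999093261433600 = 1 (should be 1). ✓

(x_1, y_1) = (10, 3); (x_8, y_8) = (12545596801, 3782639760).


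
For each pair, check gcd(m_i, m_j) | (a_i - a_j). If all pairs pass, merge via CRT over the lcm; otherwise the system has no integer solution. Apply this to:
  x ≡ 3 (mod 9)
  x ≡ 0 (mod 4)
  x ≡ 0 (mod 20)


Moduli 9, 4, 20 are not pairwise coprime, so CRT works modulo lcm(m_i) when all pairwise compatibility conditions hold.
Pairwise compatibility: gcd(m_i, m_j) must divide a_i - a_j for every pair.
Merge one congruence at a time:
  Start: x ≡ 3 (mod 9).
  Combine with x ≡ 0 (mod 4): gcd(9, 4) = 1; 0 - 3 = -3, which IS divisible by 1, so compatible.
    Write x = 3 + 9·t and substitute into x ≡ 0 (mod 4): 9·t ≡ 0 − 3 = -3 (mod 4).
    Reduce coefficients mod 4: 1·t ≡ 1 (mod 4).
    So t ≡ 1 (mod 4).
    Then x = 3 + 9·1 = 12, valid modulo lcm(9, 4) = 36: x ≡ 12 (mod 36).
  Combine with x ≡ 0 (mod 20): gcd(36, 20) = 4; 0 - 12 = -12, which IS divisible by 4, so compatible.
    Write x = 12 + 36·t and substitute into x ≡ 0 (mod 20): 36·t ≡ 0 − 12 = -12 (mod 20).
    Divide the congruence (and modulus) by g = 4: 9·t ≡ -3 (mod 5).
    Reduce coefficients mod 5: 4·t ≡ 2 (mod 5).
    The inverse of 4 mod 5 is 4 (since 4·4 = 16 = 3·5 + 1), so t ≡ 4·2 = 8 ≡ 3 (mod 5).
    Then x = 12 + 36·3 = 120, valid modulo lcm(36, 20) = 180: x ≡ 120 (mod 180).
Verify: 120 mod 9 = 3, 120 mod 4 = 0, 120 mod 20 = 0.

x ≡ 120 (mod 180).


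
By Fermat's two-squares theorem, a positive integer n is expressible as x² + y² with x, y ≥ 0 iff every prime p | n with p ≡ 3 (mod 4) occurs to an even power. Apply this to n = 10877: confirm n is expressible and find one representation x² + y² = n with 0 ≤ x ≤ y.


Step 1: Factor n = 10877 = 73 · 149.
Step 2: Check the mod-4 condition on each prime factor: 73 ≡ 1 (mod 4), exponent 1; 149 ≡ 1 (mod 4), exponent 1.
All primes ≡ 3 (mod 4) appear to even exponent (or don't appear), so by the two-squares theorem n IS expressible as a sum of two squares.
Step 3: Build a representation. Here n = 73 · 149 is a product of primes ≡ 1 (mod 4). Each prime p ≡ 1 (mod 4) is itself a sum of two squares; find a² by testing p − a² for a perfect square:
  73: 73 − 1² = 72, 73 − 2² = 69, 73 − 3² = 64 = 8² ⇒ 73 = 3² + 8².
  149: 149 − 1² = 148, 149 − 2² = 145, 149 − 3² = 140, 149 − 4² = 133, 149 − 5² = 124, 149 − 6² = 113, 149 − 7² = 100 = 10² ⇒ 149 = 7² + 10².
  Combine using the Brahmagupta–Fibonacci identity (a² + b²)(c² + d²) = (ac − bd)² + (ad + bc)² = (ac + bd)² + (ad − bc)²:
  73 · 149 = 10877: from (3² + 8²)(7² + 10²), take (3·7 − 8·10, 3·10 + 8·7) = (21 − 80, 30 + 56) = (-59, 86); dropping signs (only squares matter) gives (59, 86); check 59² + 86² = 3481 + 7396 = 10877 ✓.
Step 4: Order so x ≤ y and verify: 59² + 86² = 3481 + 7396 = 10877 = n. ✓

n = 10877 = 59² + 86² (one valid representation with x ≤ y).


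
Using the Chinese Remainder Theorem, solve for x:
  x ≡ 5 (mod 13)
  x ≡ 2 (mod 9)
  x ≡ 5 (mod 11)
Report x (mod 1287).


Moduli 13, 9, 11 are pairwise coprime; by CRT there is a unique solution modulo M = 13 · 9 · 11 = 1287.
Solve pairwise, accumulating the modulus:
  Start with x ≡ 5 (mod 13).
  Combine with x ≡ 2 (mod 9): since gcd(13, 9) = 1, we get a unique residue mod 117.
    Write x = 5 + 13·t and substitute into x ≡ 2 (mod 9): 13·t ≡ 2 − 5 = -3 (mod 9).
    Reduce coefficients mod 9: 4·t ≡ 6 (mod 9).
    The inverse of 4 mod 9 is 7 (since 4·7 = 28 = 3·9 + 1), so t ≡ 7·6 = 42 ≡ 6 (mod 9).
    Then x = 5 + 13·6 = 83, valid modulo lcm(13, 9) = 117: x ≡ 83 (mod 117).
  Combine with x ≡ 5 (mod 11): since gcd(117, 11) = 1, we get a unique residue mod 1287.
    Write x = 83 + 117·t and substitute into x ≡ 5 (mod 11): 117·t ≡ 5 − 83 = -78 (mod 11).
    Reduce coefficients mod 11: 7·t ≡ 10 (mod 11).
    The inverse of 7 mod 11 is 8 (since 7·8 = 56 = 5·11 + 1), so t ≡ 8·10 = 80 ≡ 3 (mod 11).
    Then x = 83 + 117·3 = 434, valid modulo lcm(117, 11) = 1287: x ≡ 434 (mod 1287).
Verify: 434 mod 13 = 5 ✓, 434 mod 9 = 2 ✓, 434 mod 11 = 5 ✓.

x ≡ 434 (mod 1287).


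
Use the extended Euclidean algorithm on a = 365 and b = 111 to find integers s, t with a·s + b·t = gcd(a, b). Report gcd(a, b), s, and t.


Euclidean algorithm on (365, 111) — divide until remainder is 0:
  365 = 3 · 111 + 32
  111 = 3 · 32 + 15
  32 = 2 · 15 + 2
  15 = 7 · 2 + 1
  2 = 2 · 1 + 0
gcd(365, 111) = 1.
Track Bezout coefficients alongside the remainders: start with r₀ = 365 = a·1 + b·0 (s = 1, t = 0) and r₁ = 111 = a·0 + b·1 (s = 0, t = 1); each new remainder r_{k+1} = r_{k-1} − q_k·r_k inherits s_{k+1} = s_{k-1} − q_k·s_k, t_{k+1} = t_{k-1} − q_k·t_k, so r_k = a·s_k + b·t_k at every step:
  q = 3: r = 32, s = 1 − 3·0 = 1, t = 0 − 3·1 = -3  (check: 365·1 + 111·(-3) = 32)
  q = 3: r = 15, s = 0 − 3·1 = -3, t = 1 − 3·(-3) = 10  (check: 365·(-3) + 111·10 = 15)
  q = 2: r = 2, s = 1 − 2·(-3) = 7, t = -3 − 2·10 = -23  (check: 365·7 + 111·(-23) = 2)
  q = 7: r = 1, s = -3 − 7·7 = -52, t = 10 − 7·(-23) = 171  (check: 365·(-52) + 111·171 = 1)
The row with r = 1 (the gcd) gives the Bezout coefficients s = -52, t = 171.
Result: 365 · (-52) + 111 · (171) = 1.

gcd(365, 111) = 1; s = -52, t = 171 (check: 365·(-52) + 111·171 = 1).


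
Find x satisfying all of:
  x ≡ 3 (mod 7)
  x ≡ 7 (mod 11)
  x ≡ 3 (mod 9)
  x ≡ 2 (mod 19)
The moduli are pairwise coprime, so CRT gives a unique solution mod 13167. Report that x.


Product of moduli M = 7 · 11 · 9 · 19 = 13167.
Merge one congruence at a time:
  Start: x ≡ 3 (mod 7).
  Combine with x ≡ 7 (mod 11); new modulus lcm = 77.
    Write x = 3 + 7·t and substitute into x ≡ 7 (mod 11): 7·t ≡ 7 − 3 = 4 (mod 11).
    The inverse of 7 mod 11 is 8 (since 7·8 = 56 = 5·11 + 1), so t ≡ 8·4 = 32 ≡ 10 (mod 11).
    Then x = 3 + 7·10 = 73, valid modulo lcm(7, 11) = 77: x ≡ 73 (mod 77).
  Combine with x ≡ 3 (mod 9); new modulus lcm = 693.
    Write x = 73 + 77·t and substitute into x ≡ 3 (mod 9): 77·t ≡ 3 − 73 = -70 (mod 9).
    Reduce coefficients mod 9: 5·t ≡ 2 (mod 9).
    The inverse of 5 mod 9 is 2 (since 5·2 = 10 = 1·9 + 1), so t ≡ 2·2 = 4 ≡ 4 (mod 9).
    Then x = 73 + 77·4 = 381, valid modulo lcm(77, 9) = 693: x ≡ 381 (mod 693).
  Combine with x ≡ 2 (mod 19); new modulus lcm = 13167.
    Write x = 381 + 693·t and substitute into x ≡ 2 (mod 19): 693·t ≡ 2 − 381 = -379 (mod 19).
    Reduce coefficients mod 19: 9·t ≡ 1 (mod 19).
    The inverse of 9 mod 19 is 17 (since 9·17 = 153 = 8·19 + 1), so t ≡ 17·1 = 17 ≡ 17 (mod 19).
    Then x = 381 + 693·17 = 12162, valid modulo lcm(693, 19) = 13167: x ≡ 12162 (mod 13167).
Verify against each original: 12162 mod 7 = 3, 12162 mod 11 = 7, 12162 mod 9 = 3, 12162 mod 19 = 2.

x ≡ 12162 (mod 13167).


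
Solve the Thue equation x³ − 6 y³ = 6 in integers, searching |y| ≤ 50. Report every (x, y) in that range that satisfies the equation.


The equation is x³ - 6y³ = 6. For fixed y, x³ = 6·y³ + 6, so a solution requires the RHS to be a perfect cube.
Strategy: iterate y from -50 to 50, compute RHS = 6·y³ + 6, and check whether it is a (positive or negative) perfect cube.
Check small values of y:
  y = 0: RHS = 6 is not a perfect cube.
  y = 1: RHS = 12 is not a perfect cube.
  y = -1: RHS = 0 = (0)³ ⇒ x = 0 works.
  y = 2: RHS = 54 is not a perfect cube.
  y = -2: RHS = -42 is not a perfect cube.
  y = 3: RHS = 168 is not a perfect cube.
  y = -3: RHS = -156 is not a perfect cube.
Continuing the search up to |y| = 50 finds no further solutions beyond those listed.
Collected solutions: (0, -1).

Solutions (with |y| ≤ 50): (0, -1).


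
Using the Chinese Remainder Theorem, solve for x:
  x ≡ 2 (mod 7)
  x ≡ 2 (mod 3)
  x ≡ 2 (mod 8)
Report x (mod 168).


Moduli 7, 3, 8 are pairwise coprime; by CRT there is a unique solution modulo M = 7 · 3 · 8 = 168.
Solve pairwise, accumulating the modulus:
  Start with x ≡ 2 (mod 7).
  Combine with x ≡ 2 (mod 3): since gcd(7, 3) = 1, we get a unique residue mod 21.
    Write x = 2 + 7·t and substitute into x ≡ 2 (mod 3): 7·t ≡ 2 − 2 = 0 (mod 3).
    Reduce coefficients mod 3: 1·t ≡ 0 (mod 3).
    So t ≡ 0 (mod 3).
    Then x = 2 + 7·0 = 2, valid modulo lcm(7, 3) = 21: x ≡ 2 (mod 21).
  Combine with x ≡ 2 (mod 8): since gcd(21, 8) = 1, we get a unique residue mod 168.
    Write x = 2 + 21·t and substitute into x ≡ 2 (mod 8): 21·t ≡ 2 − 2 = 0 (mod 8).
    Reduce coefficients mod 8: 5·t ≡ 0 (mod 8).
    The inverse of 5 mod 8 is 5 (since 5·5 = 25 = 3·8 + 1), so t ≡ 5·0 = 0 ≡ 0 (mod 8).
    Then x = 2 + 21·0 = 2, valid modulo lcm(21, 8) = 168: x ≡ 2 (mod 168).
Verify: 2 mod 7 = 2 ✓, 2 mod 3 = 2 ✓, 2 mod 8 = 2 ✓.

x ≡ 2 (mod 168).


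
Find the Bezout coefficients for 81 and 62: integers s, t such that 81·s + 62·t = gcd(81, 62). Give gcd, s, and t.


Euclidean algorithm on (81, 62) — divide until remainder is 0:
  81 = 1 · 62 + 19
  62 = 3 · 19 + 5
  19 = 3 · 5 + 4
  5 = 1 · 4 + 1
  4 = 4 · 1 + 0
gcd(81, 62) = 1.
Track Bezout coefficients alongside the remainders: start with r₀ = 81 = a·1 + b·0 (s = 1, t = 0) and r₁ = 62 = a·0 + b·1 (s = 0, t = 1); each new remainder r_{k+1} = r_{k-1} − q_k·r_k inherits s_{k+1} = s_{k-1} − q_k·s_k, t_{k+1} = t_{k-1} − q_k·t_k, so r_k = a·s_k + b·t_k at every step:
  q = 1: r = 19, s = 1 − 1·0 = 1, t = 0 − 1·1 = -1  (check: 81·1 + 62·(-1) = 19)
  q = 3: r = 5, s = 0 − 3·1 = -3, t = 1 − 3·(-1) = 4  (check: 81·(-3) + 62·4 = 5)
  q = 3: r = 4, s = 1 − 3·(-3) = 10, t = -1 − 3·4 = -13  (check: 81·10 + 62·(-13) = 4)
  q = 1: r = 1, s = -3 − 1·10 = -13, t = 4 − 1·(-13) = 17  (check: 81·(-13) + 62·17 = 1)
The row with r = 1 (the gcd) gives the Bezout coefficients s = -13, t = 17.
Result: 81 · (-13) + 62 · (17) = 1.

gcd(81, 62) = 1; s = -13, t = 17 (check: 81·(-13) + 62·17 = 1).


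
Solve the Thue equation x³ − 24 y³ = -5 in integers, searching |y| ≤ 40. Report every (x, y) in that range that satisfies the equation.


The equation is x³ - 24y³ = -5. For fixed y, x³ = 24·y³ − 5, so a solution requires the RHS to be a perfect cube.
Strategy: iterate y from -40 to 40, compute RHS = 24·y³ − 5, and check whether it is a (positive or negative) perfect cube.
Check small values of y:
  y = 0: RHS = -5 is not a perfect cube.
  y = 1: RHS = 19 is not a perfect cube.
  y = -1: RHS = -29 is not a perfect cube.
  y = 2: RHS = 187 is not a perfect cube.
  y = -2: RHS = -197 is not a perfect cube.
  y = 3: RHS = 643 is not a perfect cube.
  y = -3: RHS = -653 is not a perfect cube.
Continuing the search up to |y| = 40 finds no solutions either.
No (x, y) in the scanned range satisfies the equation.

No integer solutions with |y| ≤ 40.
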